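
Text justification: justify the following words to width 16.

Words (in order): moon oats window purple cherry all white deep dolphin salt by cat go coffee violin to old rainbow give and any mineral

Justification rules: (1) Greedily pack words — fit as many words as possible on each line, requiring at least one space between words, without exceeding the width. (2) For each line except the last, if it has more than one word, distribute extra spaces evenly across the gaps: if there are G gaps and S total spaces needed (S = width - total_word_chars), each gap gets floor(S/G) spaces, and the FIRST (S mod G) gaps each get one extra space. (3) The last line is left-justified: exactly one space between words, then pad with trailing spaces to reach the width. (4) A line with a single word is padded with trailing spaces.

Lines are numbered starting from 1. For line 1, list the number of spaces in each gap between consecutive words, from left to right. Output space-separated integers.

Line 1: ['moon', 'oats', 'window'] (min_width=16, slack=0)
Line 2: ['purple', 'cherry'] (min_width=13, slack=3)
Line 3: ['all', 'white', 'deep'] (min_width=14, slack=2)
Line 4: ['dolphin', 'salt', 'by'] (min_width=15, slack=1)
Line 5: ['cat', 'go', 'coffee'] (min_width=13, slack=3)
Line 6: ['violin', 'to', 'old'] (min_width=13, slack=3)
Line 7: ['rainbow', 'give', 'and'] (min_width=16, slack=0)
Line 8: ['any', 'mineral'] (min_width=11, slack=5)

Answer: 1 1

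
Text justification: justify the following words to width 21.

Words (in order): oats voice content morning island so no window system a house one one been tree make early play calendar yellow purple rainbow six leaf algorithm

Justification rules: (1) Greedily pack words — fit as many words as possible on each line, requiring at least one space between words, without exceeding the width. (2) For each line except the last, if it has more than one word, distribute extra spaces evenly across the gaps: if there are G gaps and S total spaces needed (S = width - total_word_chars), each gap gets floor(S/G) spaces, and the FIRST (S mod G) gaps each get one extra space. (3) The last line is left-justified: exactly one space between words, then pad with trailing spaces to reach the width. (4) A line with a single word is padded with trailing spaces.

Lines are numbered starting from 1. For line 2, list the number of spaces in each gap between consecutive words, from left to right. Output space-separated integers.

Line 1: ['oats', 'voice', 'content'] (min_width=18, slack=3)
Line 2: ['morning', 'island', 'so', 'no'] (min_width=20, slack=1)
Line 3: ['window', 'system', 'a', 'house'] (min_width=21, slack=0)
Line 4: ['one', 'one', 'been', 'tree'] (min_width=17, slack=4)
Line 5: ['make', 'early', 'play'] (min_width=15, slack=6)
Line 6: ['calendar', 'yellow'] (min_width=15, slack=6)
Line 7: ['purple', 'rainbow', 'six'] (min_width=18, slack=3)
Line 8: ['leaf', 'algorithm'] (min_width=14, slack=7)

Answer: 2 1 1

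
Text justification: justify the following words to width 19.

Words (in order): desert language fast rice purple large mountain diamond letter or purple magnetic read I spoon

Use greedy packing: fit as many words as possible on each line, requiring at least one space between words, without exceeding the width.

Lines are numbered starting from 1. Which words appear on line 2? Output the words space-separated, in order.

Line 1: ['desert', 'language'] (min_width=15, slack=4)
Line 2: ['fast', 'rice', 'purple'] (min_width=16, slack=3)
Line 3: ['large', 'mountain'] (min_width=14, slack=5)
Line 4: ['diamond', 'letter', 'or'] (min_width=17, slack=2)
Line 5: ['purple', 'magnetic'] (min_width=15, slack=4)
Line 6: ['read', 'I', 'spoon'] (min_width=12, slack=7)

Answer: fast rice purple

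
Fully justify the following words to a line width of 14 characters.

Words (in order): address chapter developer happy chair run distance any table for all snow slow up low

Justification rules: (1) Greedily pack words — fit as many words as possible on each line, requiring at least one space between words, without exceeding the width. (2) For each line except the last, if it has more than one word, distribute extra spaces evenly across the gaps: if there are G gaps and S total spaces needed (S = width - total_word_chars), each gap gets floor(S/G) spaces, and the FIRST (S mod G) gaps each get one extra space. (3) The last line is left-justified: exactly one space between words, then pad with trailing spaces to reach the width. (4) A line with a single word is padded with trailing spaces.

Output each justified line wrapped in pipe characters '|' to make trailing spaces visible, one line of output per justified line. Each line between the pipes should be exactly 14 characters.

Answer: |address       |
|chapter       |
|developer     |
|happy    chair|
|run   distance|
|any  table for|
|all  snow slow|
|up low        |

Derivation:
Line 1: ['address'] (min_width=7, slack=7)
Line 2: ['chapter'] (min_width=7, slack=7)
Line 3: ['developer'] (min_width=9, slack=5)
Line 4: ['happy', 'chair'] (min_width=11, slack=3)
Line 5: ['run', 'distance'] (min_width=12, slack=2)
Line 6: ['any', 'table', 'for'] (min_width=13, slack=1)
Line 7: ['all', 'snow', 'slow'] (min_width=13, slack=1)
Line 8: ['up', 'low'] (min_width=6, slack=8)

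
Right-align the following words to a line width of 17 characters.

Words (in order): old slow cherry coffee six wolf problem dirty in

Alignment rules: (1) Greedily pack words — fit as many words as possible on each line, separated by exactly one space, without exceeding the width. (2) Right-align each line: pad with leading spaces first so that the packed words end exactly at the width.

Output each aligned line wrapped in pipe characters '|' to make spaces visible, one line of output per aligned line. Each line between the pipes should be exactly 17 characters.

Answer: |  old slow cherry|
|  coffee six wolf|
| problem dirty in|

Derivation:
Line 1: ['old', 'slow', 'cherry'] (min_width=15, slack=2)
Line 2: ['coffee', 'six', 'wolf'] (min_width=15, slack=2)
Line 3: ['problem', 'dirty', 'in'] (min_width=16, slack=1)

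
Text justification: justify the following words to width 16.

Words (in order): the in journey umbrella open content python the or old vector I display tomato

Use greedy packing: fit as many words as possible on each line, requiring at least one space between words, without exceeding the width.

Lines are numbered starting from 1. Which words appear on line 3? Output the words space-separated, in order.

Answer: content python

Derivation:
Line 1: ['the', 'in', 'journey'] (min_width=14, slack=2)
Line 2: ['umbrella', 'open'] (min_width=13, slack=3)
Line 3: ['content', 'python'] (min_width=14, slack=2)
Line 4: ['the', 'or', 'old'] (min_width=10, slack=6)
Line 5: ['vector', 'I', 'display'] (min_width=16, slack=0)
Line 6: ['tomato'] (min_width=6, slack=10)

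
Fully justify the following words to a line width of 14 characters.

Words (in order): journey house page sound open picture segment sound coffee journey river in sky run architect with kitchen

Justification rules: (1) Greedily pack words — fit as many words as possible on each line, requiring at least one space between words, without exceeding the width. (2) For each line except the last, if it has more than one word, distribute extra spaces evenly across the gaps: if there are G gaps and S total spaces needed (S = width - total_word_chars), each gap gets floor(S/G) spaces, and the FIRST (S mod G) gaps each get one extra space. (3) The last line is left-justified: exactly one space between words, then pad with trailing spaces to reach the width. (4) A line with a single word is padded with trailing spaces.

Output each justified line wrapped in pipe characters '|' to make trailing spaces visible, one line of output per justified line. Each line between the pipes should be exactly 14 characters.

Answer: |journey  house|
|page     sound|
|open   picture|
|segment  sound|
|coffee journey|
|river  in  sky|
|run  architect|
|with kitchen  |

Derivation:
Line 1: ['journey', 'house'] (min_width=13, slack=1)
Line 2: ['page', 'sound'] (min_width=10, slack=4)
Line 3: ['open', 'picture'] (min_width=12, slack=2)
Line 4: ['segment', 'sound'] (min_width=13, slack=1)
Line 5: ['coffee', 'journey'] (min_width=14, slack=0)
Line 6: ['river', 'in', 'sky'] (min_width=12, slack=2)
Line 7: ['run', 'architect'] (min_width=13, slack=1)
Line 8: ['with', 'kitchen'] (min_width=12, slack=2)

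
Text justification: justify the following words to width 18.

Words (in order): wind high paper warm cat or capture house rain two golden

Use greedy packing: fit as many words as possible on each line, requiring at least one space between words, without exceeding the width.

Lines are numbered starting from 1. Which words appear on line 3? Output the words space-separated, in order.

Answer: capture house rain

Derivation:
Line 1: ['wind', 'high', 'paper'] (min_width=15, slack=3)
Line 2: ['warm', 'cat', 'or'] (min_width=11, slack=7)
Line 3: ['capture', 'house', 'rain'] (min_width=18, slack=0)
Line 4: ['two', 'golden'] (min_width=10, slack=8)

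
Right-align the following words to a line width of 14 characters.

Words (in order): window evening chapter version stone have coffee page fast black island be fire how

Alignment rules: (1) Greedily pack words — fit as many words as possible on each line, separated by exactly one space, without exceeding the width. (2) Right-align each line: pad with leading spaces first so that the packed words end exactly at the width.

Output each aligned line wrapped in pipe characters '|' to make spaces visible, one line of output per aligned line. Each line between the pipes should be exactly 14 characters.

Answer: |window evening|
|       chapter|
| version stone|
|   have coffee|
|     page fast|
|  black island|
|   be fire how|

Derivation:
Line 1: ['window', 'evening'] (min_width=14, slack=0)
Line 2: ['chapter'] (min_width=7, slack=7)
Line 3: ['version', 'stone'] (min_width=13, slack=1)
Line 4: ['have', 'coffee'] (min_width=11, slack=3)
Line 5: ['page', 'fast'] (min_width=9, slack=5)
Line 6: ['black', 'island'] (min_width=12, slack=2)
Line 7: ['be', 'fire', 'how'] (min_width=11, slack=3)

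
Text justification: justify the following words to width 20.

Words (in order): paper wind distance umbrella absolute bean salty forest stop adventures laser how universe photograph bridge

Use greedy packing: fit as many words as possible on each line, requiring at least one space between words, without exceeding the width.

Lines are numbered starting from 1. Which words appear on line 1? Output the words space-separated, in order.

Answer: paper wind distance

Derivation:
Line 1: ['paper', 'wind', 'distance'] (min_width=19, slack=1)
Line 2: ['umbrella', 'absolute'] (min_width=17, slack=3)
Line 3: ['bean', 'salty', 'forest'] (min_width=17, slack=3)
Line 4: ['stop', 'adventures'] (min_width=15, slack=5)
Line 5: ['laser', 'how', 'universe'] (min_width=18, slack=2)
Line 6: ['photograph', 'bridge'] (min_width=17, slack=3)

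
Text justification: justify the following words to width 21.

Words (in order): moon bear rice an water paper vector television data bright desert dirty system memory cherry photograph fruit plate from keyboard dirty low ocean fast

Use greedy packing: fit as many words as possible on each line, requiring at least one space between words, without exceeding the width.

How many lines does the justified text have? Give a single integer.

Line 1: ['moon', 'bear', 'rice', 'an'] (min_width=17, slack=4)
Line 2: ['water', 'paper', 'vector'] (min_width=18, slack=3)
Line 3: ['television', 'data'] (min_width=15, slack=6)
Line 4: ['bright', 'desert', 'dirty'] (min_width=19, slack=2)
Line 5: ['system', 'memory', 'cherry'] (min_width=20, slack=1)
Line 6: ['photograph', 'fruit'] (min_width=16, slack=5)
Line 7: ['plate', 'from', 'keyboard'] (min_width=19, slack=2)
Line 8: ['dirty', 'low', 'ocean', 'fast'] (min_width=20, slack=1)
Total lines: 8

Answer: 8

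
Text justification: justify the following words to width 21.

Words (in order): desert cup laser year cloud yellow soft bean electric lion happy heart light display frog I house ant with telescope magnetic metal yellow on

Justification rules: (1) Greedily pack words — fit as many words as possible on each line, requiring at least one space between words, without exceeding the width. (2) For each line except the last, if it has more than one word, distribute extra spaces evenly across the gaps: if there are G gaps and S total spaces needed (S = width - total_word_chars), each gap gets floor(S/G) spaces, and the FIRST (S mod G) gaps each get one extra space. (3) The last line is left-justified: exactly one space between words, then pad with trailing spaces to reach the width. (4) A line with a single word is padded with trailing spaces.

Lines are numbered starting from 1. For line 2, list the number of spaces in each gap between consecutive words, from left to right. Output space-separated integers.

Line 1: ['desert', 'cup', 'laser', 'year'] (min_width=21, slack=0)
Line 2: ['cloud', 'yellow', 'soft'] (min_width=17, slack=4)
Line 3: ['bean', 'electric', 'lion'] (min_width=18, slack=3)
Line 4: ['happy', 'heart', 'light'] (min_width=17, slack=4)
Line 5: ['display', 'frog', 'I', 'house'] (min_width=20, slack=1)
Line 6: ['ant', 'with', 'telescope'] (min_width=18, slack=3)
Line 7: ['magnetic', 'metal', 'yellow'] (min_width=21, slack=0)
Line 8: ['on'] (min_width=2, slack=19)

Answer: 3 3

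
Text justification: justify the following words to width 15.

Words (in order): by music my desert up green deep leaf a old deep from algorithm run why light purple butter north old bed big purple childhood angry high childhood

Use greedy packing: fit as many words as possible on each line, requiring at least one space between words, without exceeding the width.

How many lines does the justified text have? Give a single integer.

Answer: 11

Derivation:
Line 1: ['by', 'music', 'my'] (min_width=11, slack=4)
Line 2: ['desert', 'up', 'green'] (min_width=15, slack=0)
Line 3: ['deep', 'leaf', 'a', 'old'] (min_width=15, slack=0)
Line 4: ['deep', 'from'] (min_width=9, slack=6)
Line 5: ['algorithm', 'run'] (min_width=13, slack=2)
Line 6: ['why', 'light'] (min_width=9, slack=6)
Line 7: ['purple', 'butter'] (min_width=13, slack=2)
Line 8: ['north', 'old', 'bed'] (min_width=13, slack=2)
Line 9: ['big', 'purple'] (min_width=10, slack=5)
Line 10: ['childhood', 'angry'] (min_width=15, slack=0)
Line 11: ['high', 'childhood'] (min_width=14, slack=1)
Total lines: 11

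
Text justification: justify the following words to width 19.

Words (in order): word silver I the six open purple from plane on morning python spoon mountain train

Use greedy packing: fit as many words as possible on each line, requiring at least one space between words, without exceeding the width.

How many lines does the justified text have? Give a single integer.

Answer: 6

Derivation:
Line 1: ['word', 'silver', 'I', 'the'] (min_width=17, slack=2)
Line 2: ['six', 'open', 'purple'] (min_width=15, slack=4)
Line 3: ['from', 'plane', 'on'] (min_width=13, slack=6)
Line 4: ['morning', 'python'] (min_width=14, slack=5)
Line 5: ['spoon', 'mountain'] (min_width=14, slack=5)
Line 6: ['train'] (min_width=5, slack=14)
Total lines: 6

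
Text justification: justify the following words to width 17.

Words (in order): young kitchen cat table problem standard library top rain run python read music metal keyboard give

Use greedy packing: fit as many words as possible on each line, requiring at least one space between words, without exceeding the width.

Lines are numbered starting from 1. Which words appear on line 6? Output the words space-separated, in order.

Line 1: ['young', 'kitchen', 'cat'] (min_width=17, slack=0)
Line 2: ['table', 'problem'] (min_width=13, slack=4)
Line 3: ['standard', 'library'] (min_width=16, slack=1)
Line 4: ['top', 'rain', 'run'] (min_width=12, slack=5)
Line 5: ['python', 'read', 'music'] (min_width=17, slack=0)
Line 6: ['metal', 'keyboard'] (min_width=14, slack=3)
Line 7: ['give'] (min_width=4, slack=13)

Answer: metal keyboard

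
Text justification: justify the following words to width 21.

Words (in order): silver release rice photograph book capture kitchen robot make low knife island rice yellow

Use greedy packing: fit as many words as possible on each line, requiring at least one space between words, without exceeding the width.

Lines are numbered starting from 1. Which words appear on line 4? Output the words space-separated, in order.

Line 1: ['silver', 'release', 'rice'] (min_width=19, slack=2)
Line 2: ['photograph', 'book'] (min_width=15, slack=6)
Line 3: ['capture', 'kitchen', 'robot'] (min_width=21, slack=0)
Line 4: ['make', 'low', 'knife', 'island'] (min_width=21, slack=0)
Line 5: ['rice', 'yellow'] (min_width=11, slack=10)

Answer: make low knife island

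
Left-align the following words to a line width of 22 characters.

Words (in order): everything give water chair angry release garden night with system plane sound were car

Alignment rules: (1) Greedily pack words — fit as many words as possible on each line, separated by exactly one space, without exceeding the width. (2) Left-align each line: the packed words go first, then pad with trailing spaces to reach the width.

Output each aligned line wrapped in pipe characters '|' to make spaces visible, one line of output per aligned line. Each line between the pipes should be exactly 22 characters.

Line 1: ['everything', 'give', 'water'] (min_width=21, slack=1)
Line 2: ['chair', 'angry', 'release'] (min_width=19, slack=3)
Line 3: ['garden', 'night', 'with'] (min_width=17, slack=5)
Line 4: ['system', 'plane', 'sound'] (min_width=18, slack=4)
Line 5: ['were', 'car'] (min_width=8, slack=14)

Answer: |everything give water |
|chair angry release   |
|garden night with     |
|system plane sound    |
|were car              |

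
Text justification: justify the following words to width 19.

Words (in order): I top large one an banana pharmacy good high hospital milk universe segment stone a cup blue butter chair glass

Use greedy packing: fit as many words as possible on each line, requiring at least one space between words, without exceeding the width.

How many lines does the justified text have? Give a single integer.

Answer: 7

Derivation:
Line 1: ['I', 'top', 'large', 'one', 'an'] (min_width=18, slack=1)
Line 2: ['banana', 'pharmacy'] (min_width=15, slack=4)
Line 3: ['good', 'high', 'hospital'] (min_width=18, slack=1)
Line 4: ['milk', 'universe'] (min_width=13, slack=6)
Line 5: ['segment', 'stone', 'a', 'cup'] (min_width=19, slack=0)
Line 6: ['blue', 'butter', 'chair'] (min_width=17, slack=2)
Line 7: ['glass'] (min_width=5, slack=14)
Total lines: 7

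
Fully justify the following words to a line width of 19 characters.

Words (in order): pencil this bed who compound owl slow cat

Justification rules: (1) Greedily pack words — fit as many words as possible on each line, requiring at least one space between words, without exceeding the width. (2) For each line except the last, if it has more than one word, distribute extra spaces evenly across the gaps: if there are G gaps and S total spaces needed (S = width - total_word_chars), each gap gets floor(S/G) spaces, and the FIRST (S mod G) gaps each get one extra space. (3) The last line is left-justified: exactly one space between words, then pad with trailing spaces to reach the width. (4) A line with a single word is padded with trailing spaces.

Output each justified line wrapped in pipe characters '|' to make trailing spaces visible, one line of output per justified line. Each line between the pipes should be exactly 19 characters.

Answer: |pencil this bed who|
|compound  owl  slow|
|cat                |

Derivation:
Line 1: ['pencil', 'this', 'bed', 'who'] (min_width=19, slack=0)
Line 2: ['compound', 'owl', 'slow'] (min_width=17, slack=2)
Line 3: ['cat'] (min_width=3, slack=16)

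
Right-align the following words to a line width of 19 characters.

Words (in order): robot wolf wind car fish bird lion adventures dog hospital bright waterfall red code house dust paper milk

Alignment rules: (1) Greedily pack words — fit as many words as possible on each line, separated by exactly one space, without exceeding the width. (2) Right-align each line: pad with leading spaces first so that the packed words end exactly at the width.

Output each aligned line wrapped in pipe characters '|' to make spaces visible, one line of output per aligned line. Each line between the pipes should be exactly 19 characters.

Answer: |robot wolf wind car|
|     fish bird lion|
|     adventures dog|
|    hospital bright|
| waterfall red code|
|   house dust paper|
|               milk|

Derivation:
Line 1: ['robot', 'wolf', 'wind', 'car'] (min_width=19, slack=0)
Line 2: ['fish', 'bird', 'lion'] (min_width=14, slack=5)
Line 3: ['adventures', 'dog'] (min_width=14, slack=5)
Line 4: ['hospital', 'bright'] (min_width=15, slack=4)
Line 5: ['waterfall', 'red', 'code'] (min_width=18, slack=1)
Line 6: ['house', 'dust', 'paper'] (min_width=16, slack=3)
Line 7: ['milk'] (min_width=4, slack=15)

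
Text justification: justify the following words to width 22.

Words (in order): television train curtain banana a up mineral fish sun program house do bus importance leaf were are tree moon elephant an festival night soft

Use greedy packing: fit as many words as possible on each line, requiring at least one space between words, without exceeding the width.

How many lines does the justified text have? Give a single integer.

Answer: 7

Derivation:
Line 1: ['television', 'train'] (min_width=16, slack=6)
Line 2: ['curtain', 'banana', 'a', 'up'] (min_width=19, slack=3)
Line 3: ['mineral', 'fish', 'sun'] (min_width=16, slack=6)
Line 4: ['program', 'house', 'do', 'bus'] (min_width=20, slack=2)
Line 5: ['importance', 'leaf', 'were'] (min_width=20, slack=2)
Line 6: ['are', 'tree', 'moon', 'elephant'] (min_width=22, slack=0)
Line 7: ['an', 'festival', 'night', 'soft'] (min_width=22, slack=0)
Total lines: 7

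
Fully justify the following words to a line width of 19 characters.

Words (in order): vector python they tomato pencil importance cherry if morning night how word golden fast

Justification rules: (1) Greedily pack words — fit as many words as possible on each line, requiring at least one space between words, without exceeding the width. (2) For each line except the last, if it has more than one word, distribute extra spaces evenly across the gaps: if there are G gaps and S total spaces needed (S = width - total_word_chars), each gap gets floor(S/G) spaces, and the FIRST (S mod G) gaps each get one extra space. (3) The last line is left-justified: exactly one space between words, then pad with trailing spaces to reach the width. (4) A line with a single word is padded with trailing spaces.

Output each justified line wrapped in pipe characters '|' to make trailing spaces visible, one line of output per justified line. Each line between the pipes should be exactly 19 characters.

Answer: |vector  python they|
|tomato       pencil|
|importance   cherry|
|if   morning  night|
|how   word   golden|
|fast               |

Derivation:
Line 1: ['vector', 'python', 'they'] (min_width=18, slack=1)
Line 2: ['tomato', 'pencil'] (min_width=13, slack=6)
Line 3: ['importance', 'cherry'] (min_width=17, slack=2)
Line 4: ['if', 'morning', 'night'] (min_width=16, slack=3)
Line 5: ['how', 'word', 'golden'] (min_width=15, slack=4)
Line 6: ['fast'] (min_width=4, slack=15)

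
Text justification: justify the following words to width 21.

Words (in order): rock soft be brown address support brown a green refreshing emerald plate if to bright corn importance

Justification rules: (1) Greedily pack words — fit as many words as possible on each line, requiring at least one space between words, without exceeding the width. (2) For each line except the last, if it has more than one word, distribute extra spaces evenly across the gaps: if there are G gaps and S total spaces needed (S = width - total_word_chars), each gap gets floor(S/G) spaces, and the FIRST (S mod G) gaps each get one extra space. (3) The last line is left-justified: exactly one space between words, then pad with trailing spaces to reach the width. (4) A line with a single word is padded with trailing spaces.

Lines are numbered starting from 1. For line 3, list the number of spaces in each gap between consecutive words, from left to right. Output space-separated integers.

Answer: 3 2

Derivation:
Line 1: ['rock', 'soft', 'be', 'brown'] (min_width=18, slack=3)
Line 2: ['address', 'support', 'brown'] (min_width=21, slack=0)
Line 3: ['a', 'green', 'refreshing'] (min_width=18, slack=3)
Line 4: ['emerald', 'plate', 'if', 'to'] (min_width=19, slack=2)
Line 5: ['bright', 'corn'] (min_width=11, slack=10)
Line 6: ['importance'] (min_width=10, slack=11)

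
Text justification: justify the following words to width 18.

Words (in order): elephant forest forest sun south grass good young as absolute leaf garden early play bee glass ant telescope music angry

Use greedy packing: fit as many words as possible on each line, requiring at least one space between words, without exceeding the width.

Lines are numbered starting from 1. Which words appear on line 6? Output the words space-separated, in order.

Answer: bee glass ant

Derivation:
Line 1: ['elephant', 'forest'] (min_width=15, slack=3)
Line 2: ['forest', 'sun', 'south'] (min_width=16, slack=2)
Line 3: ['grass', 'good', 'young'] (min_width=16, slack=2)
Line 4: ['as', 'absolute', 'leaf'] (min_width=16, slack=2)
Line 5: ['garden', 'early', 'play'] (min_width=17, slack=1)
Line 6: ['bee', 'glass', 'ant'] (min_width=13, slack=5)
Line 7: ['telescope', 'music'] (min_width=15, slack=3)
Line 8: ['angry'] (min_width=5, slack=13)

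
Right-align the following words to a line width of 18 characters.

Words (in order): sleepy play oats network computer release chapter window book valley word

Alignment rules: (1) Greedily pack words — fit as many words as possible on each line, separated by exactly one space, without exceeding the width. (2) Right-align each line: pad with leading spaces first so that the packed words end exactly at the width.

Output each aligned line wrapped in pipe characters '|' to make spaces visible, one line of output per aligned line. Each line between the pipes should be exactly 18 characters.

Line 1: ['sleepy', 'play', 'oats'] (min_width=16, slack=2)
Line 2: ['network', 'computer'] (min_width=16, slack=2)
Line 3: ['release', 'chapter'] (min_width=15, slack=3)
Line 4: ['window', 'book', 'valley'] (min_width=18, slack=0)
Line 5: ['word'] (min_width=4, slack=14)

Answer: |  sleepy play oats|
|  network computer|
|   release chapter|
|window book valley|
|              word|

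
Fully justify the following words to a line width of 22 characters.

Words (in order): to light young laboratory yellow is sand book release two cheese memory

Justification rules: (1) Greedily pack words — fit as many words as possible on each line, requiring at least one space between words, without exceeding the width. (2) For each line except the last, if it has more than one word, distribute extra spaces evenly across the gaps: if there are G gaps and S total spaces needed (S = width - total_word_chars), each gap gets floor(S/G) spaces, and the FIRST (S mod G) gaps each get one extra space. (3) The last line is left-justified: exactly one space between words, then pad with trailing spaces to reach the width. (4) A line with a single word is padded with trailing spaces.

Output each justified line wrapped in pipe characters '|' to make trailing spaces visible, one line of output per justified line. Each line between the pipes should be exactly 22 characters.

Answer: |to     light     young|
|laboratory  yellow  is|
|sand  book release two|
|cheese memory         |

Derivation:
Line 1: ['to', 'light', 'young'] (min_width=14, slack=8)
Line 2: ['laboratory', 'yellow', 'is'] (min_width=20, slack=2)
Line 3: ['sand', 'book', 'release', 'two'] (min_width=21, slack=1)
Line 4: ['cheese', 'memory'] (min_width=13, slack=9)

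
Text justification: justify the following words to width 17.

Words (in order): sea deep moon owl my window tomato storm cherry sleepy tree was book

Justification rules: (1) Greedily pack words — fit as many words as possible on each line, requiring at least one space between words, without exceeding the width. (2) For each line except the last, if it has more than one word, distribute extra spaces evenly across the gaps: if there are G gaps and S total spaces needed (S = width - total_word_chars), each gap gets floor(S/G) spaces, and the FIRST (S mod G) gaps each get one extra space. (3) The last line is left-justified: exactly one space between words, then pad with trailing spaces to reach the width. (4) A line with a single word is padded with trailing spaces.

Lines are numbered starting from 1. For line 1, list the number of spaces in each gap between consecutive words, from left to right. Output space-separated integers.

Line 1: ['sea', 'deep', 'moon', 'owl'] (min_width=17, slack=0)
Line 2: ['my', 'window', 'tomato'] (min_width=16, slack=1)
Line 3: ['storm', 'cherry'] (min_width=12, slack=5)
Line 4: ['sleepy', 'tree', 'was'] (min_width=15, slack=2)
Line 5: ['book'] (min_width=4, slack=13)

Answer: 1 1 1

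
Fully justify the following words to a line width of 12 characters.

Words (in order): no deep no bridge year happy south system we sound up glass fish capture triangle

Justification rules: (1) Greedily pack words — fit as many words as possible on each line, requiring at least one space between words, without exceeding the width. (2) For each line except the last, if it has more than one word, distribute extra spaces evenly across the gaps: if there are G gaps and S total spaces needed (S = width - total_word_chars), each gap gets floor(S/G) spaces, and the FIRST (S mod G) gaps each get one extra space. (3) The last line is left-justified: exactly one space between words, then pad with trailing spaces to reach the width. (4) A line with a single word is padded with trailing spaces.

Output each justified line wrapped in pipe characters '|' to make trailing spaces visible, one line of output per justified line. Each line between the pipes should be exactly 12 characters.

Answer: |no  deep  no|
|bridge  year|
|happy  south|
|system    we|
|sound     up|
|glass   fish|
|capture     |
|triangle    |

Derivation:
Line 1: ['no', 'deep', 'no'] (min_width=10, slack=2)
Line 2: ['bridge', 'year'] (min_width=11, slack=1)
Line 3: ['happy', 'south'] (min_width=11, slack=1)
Line 4: ['system', 'we'] (min_width=9, slack=3)
Line 5: ['sound', 'up'] (min_width=8, slack=4)
Line 6: ['glass', 'fish'] (min_width=10, slack=2)
Line 7: ['capture'] (min_width=7, slack=5)
Line 8: ['triangle'] (min_width=8, slack=4)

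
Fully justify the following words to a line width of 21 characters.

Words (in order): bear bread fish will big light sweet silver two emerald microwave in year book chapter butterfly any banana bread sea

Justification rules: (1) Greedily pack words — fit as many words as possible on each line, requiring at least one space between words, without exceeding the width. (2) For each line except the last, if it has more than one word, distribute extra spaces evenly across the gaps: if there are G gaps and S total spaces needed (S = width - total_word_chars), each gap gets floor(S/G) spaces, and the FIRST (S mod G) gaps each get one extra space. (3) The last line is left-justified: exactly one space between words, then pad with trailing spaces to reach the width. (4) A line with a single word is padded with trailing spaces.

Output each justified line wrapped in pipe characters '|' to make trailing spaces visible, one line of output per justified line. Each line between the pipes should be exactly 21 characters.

Answer: |bear  bread fish will|
|big    light    sweet|
|silver   two  emerald|
|microwave   in   year|
|book          chapter|
|butterfly  any banana|
|bread sea            |

Derivation:
Line 1: ['bear', 'bread', 'fish', 'will'] (min_width=20, slack=1)
Line 2: ['big', 'light', 'sweet'] (min_width=15, slack=6)
Line 3: ['silver', 'two', 'emerald'] (min_width=18, slack=3)
Line 4: ['microwave', 'in', 'year'] (min_width=17, slack=4)
Line 5: ['book', 'chapter'] (min_width=12, slack=9)
Line 6: ['butterfly', 'any', 'banana'] (min_width=20, slack=1)
Line 7: ['bread', 'sea'] (min_width=9, slack=12)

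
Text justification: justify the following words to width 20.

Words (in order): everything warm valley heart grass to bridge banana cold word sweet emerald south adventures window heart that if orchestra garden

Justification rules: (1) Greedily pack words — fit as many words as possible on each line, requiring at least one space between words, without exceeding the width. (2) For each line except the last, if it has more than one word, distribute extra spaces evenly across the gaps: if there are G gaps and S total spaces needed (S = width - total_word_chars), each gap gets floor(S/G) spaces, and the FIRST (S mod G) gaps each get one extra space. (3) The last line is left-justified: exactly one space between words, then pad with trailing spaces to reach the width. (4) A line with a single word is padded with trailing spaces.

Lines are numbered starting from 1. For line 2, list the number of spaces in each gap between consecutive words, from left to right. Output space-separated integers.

Line 1: ['everything', 'warm'] (min_width=15, slack=5)
Line 2: ['valley', 'heart', 'grass'] (min_width=18, slack=2)
Line 3: ['to', 'bridge', 'banana'] (min_width=16, slack=4)
Line 4: ['cold', 'word', 'sweet'] (min_width=15, slack=5)
Line 5: ['emerald', 'south'] (min_width=13, slack=7)
Line 6: ['adventures', 'window'] (min_width=17, slack=3)
Line 7: ['heart', 'that', 'if'] (min_width=13, slack=7)
Line 8: ['orchestra', 'garden'] (min_width=16, slack=4)

Answer: 2 2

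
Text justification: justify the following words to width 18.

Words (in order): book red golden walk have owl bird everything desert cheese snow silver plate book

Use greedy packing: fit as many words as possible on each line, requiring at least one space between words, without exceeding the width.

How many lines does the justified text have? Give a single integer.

Answer: 5

Derivation:
Line 1: ['book', 'red', 'golden'] (min_width=15, slack=3)
Line 2: ['walk', 'have', 'owl', 'bird'] (min_width=18, slack=0)
Line 3: ['everything', 'desert'] (min_width=17, slack=1)
Line 4: ['cheese', 'snow', 'silver'] (min_width=18, slack=0)
Line 5: ['plate', 'book'] (min_width=10, slack=8)
Total lines: 5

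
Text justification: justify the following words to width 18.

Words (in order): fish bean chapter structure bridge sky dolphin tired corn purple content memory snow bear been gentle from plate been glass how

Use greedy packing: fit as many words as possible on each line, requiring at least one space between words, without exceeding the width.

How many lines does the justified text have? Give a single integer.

Answer: 8

Derivation:
Line 1: ['fish', 'bean', 'chapter'] (min_width=17, slack=1)
Line 2: ['structure', 'bridge'] (min_width=16, slack=2)
Line 3: ['sky', 'dolphin', 'tired'] (min_width=17, slack=1)
Line 4: ['corn', 'purple'] (min_width=11, slack=7)
Line 5: ['content', 'memory'] (min_width=14, slack=4)
Line 6: ['snow', 'bear', 'been'] (min_width=14, slack=4)
Line 7: ['gentle', 'from', 'plate'] (min_width=17, slack=1)
Line 8: ['been', 'glass', 'how'] (min_width=14, slack=4)
Total lines: 8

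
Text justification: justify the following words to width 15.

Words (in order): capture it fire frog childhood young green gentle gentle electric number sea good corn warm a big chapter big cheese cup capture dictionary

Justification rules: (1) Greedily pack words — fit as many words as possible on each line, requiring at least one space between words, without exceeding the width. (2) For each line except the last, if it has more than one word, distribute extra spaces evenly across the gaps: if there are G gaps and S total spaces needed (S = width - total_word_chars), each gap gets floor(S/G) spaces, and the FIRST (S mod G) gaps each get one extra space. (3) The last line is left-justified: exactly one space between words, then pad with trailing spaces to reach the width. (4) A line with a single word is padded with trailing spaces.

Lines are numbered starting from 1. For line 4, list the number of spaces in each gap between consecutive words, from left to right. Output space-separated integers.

Line 1: ['capture', 'it', 'fire'] (min_width=15, slack=0)
Line 2: ['frog', 'childhood'] (min_width=14, slack=1)
Line 3: ['young', 'green'] (min_width=11, slack=4)
Line 4: ['gentle', 'gentle'] (min_width=13, slack=2)
Line 5: ['electric', 'number'] (min_width=15, slack=0)
Line 6: ['sea', 'good', 'corn'] (min_width=13, slack=2)
Line 7: ['warm', 'a', 'big'] (min_width=10, slack=5)
Line 8: ['chapter', 'big'] (min_width=11, slack=4)
Line 9: ['cheese', 'cup'] (min_width=10, slack=5)
Line 10: ['capture'] (min_width=7, slack=8)
Line 11: ['dictionary'] (min_width=10, slack=5)

Answer: 3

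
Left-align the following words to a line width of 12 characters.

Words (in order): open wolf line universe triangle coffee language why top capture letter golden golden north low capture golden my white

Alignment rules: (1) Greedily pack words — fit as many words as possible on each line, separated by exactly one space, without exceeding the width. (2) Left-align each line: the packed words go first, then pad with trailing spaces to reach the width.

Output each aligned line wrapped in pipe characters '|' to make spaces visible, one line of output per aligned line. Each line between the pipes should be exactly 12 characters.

Answer: |open wolf   |
|line        |
|universe    |
|triangle    |
|coffee      |
|language why|
|top capture |
|letter      |
|golden      |
|golden north|
|low capture |
|golden my   |
|white       |

Derivation:
Line 1: ['open', 'wolf'] (min_width=9, slack=3)
Line 2: ['line'] (min_width=4, slack=8)
Line 3: ['universe'] (min_width=8, slack=4)
Line 4: ['triangle'] (min_width=8, slack=4)
Line 5: ['coffee'] (min_width=6, slack=6)
Line 6: ['language', 'why'] (min_width=12, slack=0)
Line 7: ['top', 'capture'] (min_width=11, slack=1)
Line 8: ['letter'] (min_width=6, slack=6)
Line 9: ['golden'] (min_width=6, slack=6)
Line 10: ['golden', 'north'] (min_width=12, slack=0)
Line 11: ['low', 'capture'] (min_width=11, slack=1)
Line 12: ['golden', 'my'] (min_width=9, slack=3)
Line 13: ['white'] (min_width=5, slack=7)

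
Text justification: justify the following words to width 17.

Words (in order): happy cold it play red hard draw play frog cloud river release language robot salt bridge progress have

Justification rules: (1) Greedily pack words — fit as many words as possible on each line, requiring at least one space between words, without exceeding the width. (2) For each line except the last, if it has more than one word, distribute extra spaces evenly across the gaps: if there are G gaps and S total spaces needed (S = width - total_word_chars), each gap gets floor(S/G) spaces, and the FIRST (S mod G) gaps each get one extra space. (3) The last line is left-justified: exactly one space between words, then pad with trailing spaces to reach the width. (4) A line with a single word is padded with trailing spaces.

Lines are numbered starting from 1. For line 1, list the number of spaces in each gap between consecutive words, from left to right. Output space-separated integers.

Answer: 3 3

Derivation:
Line 1: ['happy', 'cold', 'it'] (min_width=13, slack=4)
Line 2: ['play', 'red', 'hard'] (min_width=13, slack=4)
Line 3: ['draw', 'play', 'frog'] (min_width=14, slack=3)
Line 4: ['cloud', 'river'] (min_width=11, slack=6)
Line 5: ['release', 'language'] (min_width=16, slack=1)
Line 6: ['robot', 'salt', 'bridge'] (min_width=17, slack=0)
Line 7: ['progress', 'have'] (min_width=13, slack=4)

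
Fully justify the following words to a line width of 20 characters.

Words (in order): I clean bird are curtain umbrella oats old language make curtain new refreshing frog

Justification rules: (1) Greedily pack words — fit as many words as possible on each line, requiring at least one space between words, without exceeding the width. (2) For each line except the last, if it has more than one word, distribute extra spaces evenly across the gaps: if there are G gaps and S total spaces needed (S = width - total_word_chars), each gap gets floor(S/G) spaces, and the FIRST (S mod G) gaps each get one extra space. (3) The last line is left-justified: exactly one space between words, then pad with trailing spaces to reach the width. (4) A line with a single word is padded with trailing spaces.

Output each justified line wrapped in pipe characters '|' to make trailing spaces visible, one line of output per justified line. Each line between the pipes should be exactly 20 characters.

Answer: |I   clean  bird  are|
|curtain     umbrella|
|oats   old  language|
|make   curtain   new|
|refreshing frog     |

Derivation:
Line 1: ['I', 'clean', 'bird', 'are'] (min_width=16, slack=4)
Line 2: ['curtain', 'umbrella'] (min_width=16, slack=4)
Line 3: ['oats', 'old', 'language'] (min_width=17, slack=3)
Line 4: ['make', 'curtain', 'new'] (min_width=16, slack=4)
Line 5: ['refreshing', 'frog'] (min_width=15, slack=5)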